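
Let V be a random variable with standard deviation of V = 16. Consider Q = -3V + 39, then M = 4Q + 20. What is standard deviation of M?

standard deviation of Q = |-3|·16 = 48.
standard deviation of M = |4|·48 = 192.

standard deviation of M = 192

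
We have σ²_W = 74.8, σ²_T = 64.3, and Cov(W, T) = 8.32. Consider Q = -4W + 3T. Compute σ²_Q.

σ²_Q = 1575.82

σ²_Q = a²·σ²_W + b²·σ²_T + 2ab·Cov(W, T) with a = -4, b = 3.
= (-4)²·74.8 + 3²·64.3 + 2·(-4)·3·8.32
= 1196.8 + 578.7 + (-199.68) = 1575.82.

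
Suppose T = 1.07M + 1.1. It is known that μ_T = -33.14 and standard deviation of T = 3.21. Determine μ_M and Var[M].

From T = 1.07M + 1.1: μ_T = a·μ_M + b, so μ_M = (μ_T − b)/a = (-33.14 − 1.1)/1.07 = -32.
Var[T] = 3.21² = 10.3041.
Var[T] = a²·Var[M], so Var[M] = 10.3041/1.07² = 9.

μ_M = -32, Var[M] = 9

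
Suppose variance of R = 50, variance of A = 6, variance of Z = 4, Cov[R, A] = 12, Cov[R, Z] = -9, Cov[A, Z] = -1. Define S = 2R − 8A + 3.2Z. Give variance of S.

variance of S = a²·variance of R + b²·variance of A + c²·variance of Z + 2ab·Cov[R, A] + 2ac·Cov[R, Z] + 2bc·Cov[A, Z], with a = 2, b = -8, c = 3.2.
= 200 + 384 + 40.96 + (-384) + (-115.2) + 51.2
= 176.96.

variance of S = 176.96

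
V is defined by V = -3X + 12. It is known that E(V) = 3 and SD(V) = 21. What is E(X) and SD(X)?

From V = -3X + 12: E(V) = a·E(X) + b, so E(X) = (E(V) − b)/a = (3 − 12)/(-3) = 3.
SD(V) = |a|·SD(X), so SD(X) = 21/|-3| = 7.

E(X) = 3, SD(X) = 7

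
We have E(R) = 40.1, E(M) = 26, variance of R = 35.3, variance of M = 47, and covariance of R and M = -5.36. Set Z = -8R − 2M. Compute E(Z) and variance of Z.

E(Z) = (-8)·E(R) + (-2)·E(M) = (-8)·40.1 + (-2)·26 = -372.8.
variance of Z = a²·variance of R + b²·variance of M + 2ab·covariance of R and M with a = -8, b = -2.
= (-8)²·35.3 + (-2)²·47 + 2·(-8)·(-2)·(-5.36)
= 2259.2 + 188 + (-171.52) = 2275.68.

E(Z) = -372.8, variance of Z = 2275.68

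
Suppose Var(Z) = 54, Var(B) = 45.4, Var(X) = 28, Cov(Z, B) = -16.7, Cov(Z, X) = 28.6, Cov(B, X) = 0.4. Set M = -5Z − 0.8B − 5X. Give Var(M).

Var(M) = 3378.656

Var(M) = a²·Var(Z) + b²·Var(B) + c²·Var(X) + 2ab·Cov(Z, B) + 2ac·Cov(Z, X) + 2bc·Cov(B, X), with a = -5, b = -0.8, c = -5.
= 1350 + 29.056 + 700 + (-133.6) + 1430 + 3.2
= 3378.656.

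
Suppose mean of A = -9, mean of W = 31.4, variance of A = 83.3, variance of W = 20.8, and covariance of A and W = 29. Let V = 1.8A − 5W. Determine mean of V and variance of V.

mean of V = -173.2, variance of V = 267.892

mean of V = 1.8·mean of A + (-5)·mean of W = 1.8·(-9) + (-5)·31.4 = -173.2.
variance of V = a²·variance of A + b²·variance of W + 2ab·covariance of A and W with a = 1.8, b = -5.
= 1.8²·83.3 + (-5)²·20.8 + 2·1.8·(-5)·29
= 269.892 + 520 + (-522) = 267.892.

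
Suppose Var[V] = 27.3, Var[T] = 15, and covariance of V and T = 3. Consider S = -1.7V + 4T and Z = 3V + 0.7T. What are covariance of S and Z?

By bilinearity, covariance of S and Z = ac·Var[V] + bd·Var[T] + (ad+bc)·covariance of V and T, with a=-1.7, b=4, c=3, d=0.7.
ac·Var[V] = (-1.7)·3·27.3 = -139.23
bd·Var[T] = 4·0.7·15 = 42
(ad+bc)·covariance of V and T = (10.81)·3 = 32.43
covariance of S and Z = -139.23 + 42 + 32.43 = -64.8.

covariance of S and Z = -64.8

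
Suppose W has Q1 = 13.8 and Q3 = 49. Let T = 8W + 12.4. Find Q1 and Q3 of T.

Q1(T) = 122.8, Q3(T) = 404.4

a = 8 > 0: Q1(T) = a·Q1(W)+b = 122.8, Q3(T) = a·Q3(W)+b = 404.4.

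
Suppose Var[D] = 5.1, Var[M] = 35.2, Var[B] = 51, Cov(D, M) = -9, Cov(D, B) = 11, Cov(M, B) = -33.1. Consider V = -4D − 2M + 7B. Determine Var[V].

Var[V] = 2888.2

Var[V] = a²·Var[D] + b²·Var[M] + c²·Var[B] + 2ab·Cov(D, M) + 2ac·Cov(D, B) + 2bc·Cov(M, B), with a = -4, b = -2, c = 7.
= 81.6 + 140.8 + 2499 + (-144) + (-616) + 926.8
= 2888.2.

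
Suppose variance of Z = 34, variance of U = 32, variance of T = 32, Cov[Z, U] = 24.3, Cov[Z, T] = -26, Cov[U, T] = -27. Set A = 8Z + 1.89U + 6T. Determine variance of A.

variance of A = a²·variance of Z + b²·variance of U + c²·variance of T + 2ab·Cov[Z, U] + 2ac·Cov[Z, T] + 2bc·Cov[U, T], with a = 8, b = 1.89, c = 6.
= 2176 + 114.3072 + 1152 + 734.832 + (-2496) + (-612.36)
= 1068.7792.

variance of A = 1068.7792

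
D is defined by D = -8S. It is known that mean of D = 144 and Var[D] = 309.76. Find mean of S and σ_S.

mean of S = -18, σ_S = 2.2

From D = -8S: mean of D = a·mean of S + b, so mean of S = (mean of D − b)/a = (144 − 0)/(-8) = -18.
σ_D = √309.76 = 17.6.
σ_D = |a|·σ_S, so σ_S = 17.6/|-8| = 2.2.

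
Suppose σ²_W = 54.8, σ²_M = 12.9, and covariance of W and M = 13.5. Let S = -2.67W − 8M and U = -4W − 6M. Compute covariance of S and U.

By bilinearity, covariance of S and U = ac·σ²_W + bd·σ²_M + (ad+bc)·covariance of W and M, with a=-2.67, b=-8, c=-4, d=-6.
ac·σ²_W = (-2.67)·(-4)·54.8 = 585.264
bd·σ²_M = (-8)·(-6)·12.9 = 619.2
(ad+bc)·covariance of W and M = (48.02)·13.5 = 648.27
covariance of S and U = 585.264 + 619.2 + 648.27 = 1852.734.

covariance of S and U = 1852.734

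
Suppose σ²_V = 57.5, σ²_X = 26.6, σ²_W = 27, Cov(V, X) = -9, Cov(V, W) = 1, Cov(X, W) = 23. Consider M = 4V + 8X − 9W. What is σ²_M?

σ²_M = a²·σ²_V + b²·σ²_X + c²·σ²_W + 2ab·Cov(V, X) + 2ac·Cov(V, W) + 2bc·Cov(X, W), with a = 4, b = 8, c = -9.
= 920 + 1702.4 + 2187 + (-576) + (-72) + (-3312)
= 849.4.

σ²_M = 849.4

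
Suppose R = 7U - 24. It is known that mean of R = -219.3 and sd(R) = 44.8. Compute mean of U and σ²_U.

From R = 7U - 24: mean of R = a·mean of U + b, so mean of U = (mean of R − b)/a = (-219.3 − (-24))/7 = -27.9.
σ²_R = 44.8² = 2007.04.
σ²_R = a²·σ²_U, so σ²_U = 2007.04/7² = 40.96.

mean of U = -27.9, σ²_U = 40.96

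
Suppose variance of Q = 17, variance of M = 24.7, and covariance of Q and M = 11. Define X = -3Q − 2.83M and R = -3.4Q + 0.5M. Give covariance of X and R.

By bilinearity, covariance of X and R = ac·variance of Q + bd·variance of M + (ad+bc)·covariance of Q and M, with a=-3, b=-2.83, c=-3.4, d=0.5.
ac·variance of Q = (-3)·(-3.4)·17 = 173.4
bd·variance of M = (-2.83)·0.5·24.7 = -34.9505
(ad+bc)·covariance of Q and M = (8.122)·11 = 89.342
covariance of X and R = 173.4 + (-34.9505) + 89.342 = 227.7915.

covariance of X and R = 227.7915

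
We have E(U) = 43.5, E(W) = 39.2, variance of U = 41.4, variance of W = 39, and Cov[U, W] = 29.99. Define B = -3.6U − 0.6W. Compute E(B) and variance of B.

E(B) = (-3.6)·E(U) + (-0.6)·E(W) = (-3.6)·43.5 + (-0.6)·39.2 = -180.12.
variance of B = a²·variance of U + b²·variance of W + 2ab·Cov[U, W] with a = -3.6, b = -0.6.
= (-3.6)²·41.4 + (-0.6)²·39 + 2·(-3.6)·(-0.6)·29.99
= 536.544 + 14.04 + 129.5568 = 680.1408.

E(B) = -180.12, variance of B = 680.1408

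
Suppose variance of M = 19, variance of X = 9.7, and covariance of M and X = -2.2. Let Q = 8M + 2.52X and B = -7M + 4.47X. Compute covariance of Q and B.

By bilinearity, covariance of Q and B = ac·variance of M + bd·variance of X + (ad+bc)·covariance of M and X, with a=8, b=2.52, c=-7, d=4.47.
ac·variance of M = 8·(-7)·19 = -1064
bd·variance of X = 2.52·4.47·9.7 = 109.26468
(ad+bc)·covariance of M and X = (18.12)·(-2.2) = -39.864
covariance of Q and B = -1064 + 109.26468 + (-39.864) = -994.59932.

covariance of Q and B = -994.59932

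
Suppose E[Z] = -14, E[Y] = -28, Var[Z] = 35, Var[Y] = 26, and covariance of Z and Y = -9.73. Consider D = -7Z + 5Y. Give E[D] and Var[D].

E[D] = (-7)·E[Z] + 5·E[Y] = (-7)·(-14) + 5·(-28) = -42.
Var[D] = a²·Var[Z] + b²·Var[Y] + 2ab·covariance of Z and Y with a = -7, b = 5.
= (-7)²·35 + 5²·26 + 2·(-7)·5·(-9.73)
= 1715 + 650 + 681.1 = 3046.1.

E[D] = -42, Var[D] = 3046.1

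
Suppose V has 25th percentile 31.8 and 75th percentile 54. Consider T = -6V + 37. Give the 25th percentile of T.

25th percentile of T = -287

Since a = -6 < 0 the transformation is decreasing, reversing order: the 25th percentile of T corresponds to the 75th percentile of V.
So P_{25}(T) = a·P_{75}(V) + b = (-6)·54 + 37 = -287.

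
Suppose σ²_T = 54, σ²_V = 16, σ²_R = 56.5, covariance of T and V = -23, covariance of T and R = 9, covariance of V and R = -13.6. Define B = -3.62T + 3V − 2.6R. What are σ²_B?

σ²_B = a²·σ²_T + b²·σ²_V + c²·σ²_R + 2ab·covariance of T and V + 2ac·covariance of T and R + 2bc·covariance of V and R, with a = -3.62, b = 3, c = -2.6.
= 707.6376 + 144 + 381.94 + 499.56 + 169.416 + 212.16
= 2114.7136.

σ²_B = 2114.7136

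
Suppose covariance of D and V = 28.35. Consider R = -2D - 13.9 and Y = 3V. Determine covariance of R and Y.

covariance of R and Y = -170.1

covariance of R and Y = a·c·covariance of D and V = (-2)·3·28.35 = -170.1. Additive constants drop out.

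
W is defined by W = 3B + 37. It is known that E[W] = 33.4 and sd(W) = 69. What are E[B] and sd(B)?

From W = 3B + 37: E[W] = a·E[B] + b, so E[B] = (E[W] − b)/a = (33.4 − 37)/3 = -1.2.
sd(W) = |a|·sd(B), so sd(B) = 69/|3| = 23.

E[B] = -1.2, sd(B) = 23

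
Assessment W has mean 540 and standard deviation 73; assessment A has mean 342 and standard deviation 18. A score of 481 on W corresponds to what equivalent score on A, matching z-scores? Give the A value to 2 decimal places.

A = 327.45

z = (481 − 540)/73 ≈ -0.8082.
A = 342 + z·18 = 342 + (481 − 540)·18/73 ≈ 327.45.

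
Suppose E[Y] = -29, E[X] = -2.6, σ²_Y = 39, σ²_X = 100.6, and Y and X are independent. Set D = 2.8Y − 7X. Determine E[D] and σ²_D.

E[D] = -63, σ²_D = 5235.16

E[D] = 2.8·E[Y] + (-7)·E[X] = 2.8·(-29) + (-7)·(-2.6) = -63.
σ²_D = a²·σ²_Y + b²·σ²_X + 2ab·covariance of Y and X with a = 2.8, b = -7.
Independence gives covariance of Y and X = 0.
= 2.8²·39 + (-7)²·100.6 + 2·2.8·(-7)·0
= 305.76 + 4929.4 + 0 = 5235.16.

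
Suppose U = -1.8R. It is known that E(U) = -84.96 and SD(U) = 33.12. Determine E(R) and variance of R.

From U = -1.8R: E(U) = a·E(R) + b, so E(R) = (E(U) − b)/a = (-84.96 − 0)/(-1.8) = 47.2.
variance of U = 33.12² = 1096.9344.
variance of U = a²·variance of R, so variance of R = 1096.9344/(-1.8)² = 338.56.

E(R) = 47.2, variance of R = 338.56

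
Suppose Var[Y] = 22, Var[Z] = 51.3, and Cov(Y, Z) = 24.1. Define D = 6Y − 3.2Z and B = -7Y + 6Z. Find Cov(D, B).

Cov(D, B) = -501.52

By bilinearity, Cov(D, B) = ac·Var[Y] + bd·Var[Z] + (ad+bc)·Cov(Y, Z), with a=6, b=-3.2, c=-7, d=6.
ac·Var[Y] = 6·(-7)·22 = -924
bd·Var[Z] = (-3.2)·6·51.3 = -984.96
(ad+bc)·Cov(Y, Z) = (58.4)·24.1 = 1407.44
Cov(D, B) = -924 + (-984.96) + 1407.44 = -501.52.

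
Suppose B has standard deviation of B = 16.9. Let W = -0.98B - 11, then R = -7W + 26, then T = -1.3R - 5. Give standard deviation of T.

standard deviation of W = |-0.98|·16.9 = 16.562.
standard deviation of R = |-7|·16.562 = 115.934.
standard deviation of T = |-1.3|·115.934 = 150.7142.

standard deviation of T = 150.7142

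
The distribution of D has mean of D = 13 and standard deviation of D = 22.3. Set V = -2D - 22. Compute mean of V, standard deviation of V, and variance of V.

V = -2D - 22 is linear with a = -2, b = -22.
mean of V = a·mean of D + b = (-2)·13 + (-22) = -48.
standard deviation of V = |a|·standard deviation of D = |-2|·22.3 = 44.6.
variance of D = 22.3² = 497.29.
variance of V = a²·variance of D = (-2)²·497.29 = 1989.16 (the additive constant -22 does not affect variance).

mean of V = -48, standard deviation of V = 44.6, variance of V = 1989.16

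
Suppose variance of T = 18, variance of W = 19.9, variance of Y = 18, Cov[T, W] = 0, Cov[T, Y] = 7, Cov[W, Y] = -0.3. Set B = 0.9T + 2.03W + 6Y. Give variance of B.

variance of B = 812.87791

variance of B = a²·variance of T + b²·variance of W + c²·variance of Y + 2ab·Cov[T, W] + 2ac·Cov[T, Y] + 2bc·Cov[W, Y], with a = 0.9, b = 2.03, c = 6.
= 14.58 + 82.00591 + 648 + 0 + 75.6 + (-7.308)
= 812.87791.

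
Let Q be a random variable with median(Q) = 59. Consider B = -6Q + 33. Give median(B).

median(B) = -321

A linear map preserves order up to sign, so median(B) = a·median(Q) + b = (-6)·59 + 33 = -321.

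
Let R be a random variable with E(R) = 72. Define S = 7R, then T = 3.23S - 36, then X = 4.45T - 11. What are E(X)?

E(X) = 7073.044

E(S) = 7·72 = 504.
E(T) = 3.23·504 + (-36) = 1591.92.
E(X) = 4.45·1591.92 + (-11) = 7073.044.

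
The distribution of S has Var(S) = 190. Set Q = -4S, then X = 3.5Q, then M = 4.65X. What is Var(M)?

Var(M) = 805221.9

Var(Q) = (-4)²·190 = 3040.
Var(X) = 3.5²·3040 = 37240.
Var(M) = 4.65²·37240 = 805221.9.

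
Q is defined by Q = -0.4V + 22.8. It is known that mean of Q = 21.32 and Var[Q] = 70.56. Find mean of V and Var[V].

From Q = -0.4V + 22.8: mean of Q = a·mean of V + b, so mean of V = (mean of Q − b)/a = (21.32 − 22.8)/(-0.4) = 3.7.
Var[Q] = a²·Var[V], so Var[V] = 70.56/(-0.4)² = 441.

mean of V = 3.7, Var[V] = 441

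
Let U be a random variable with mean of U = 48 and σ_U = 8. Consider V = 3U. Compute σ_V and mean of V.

σ_V = 24, mean of V = 144

V = 3U is linear with a = 3, b = 0.
σ_V = |a|·σ_U = |3|·8 = 24.
mean of V = a·mean of U + b = 3·48 = 144.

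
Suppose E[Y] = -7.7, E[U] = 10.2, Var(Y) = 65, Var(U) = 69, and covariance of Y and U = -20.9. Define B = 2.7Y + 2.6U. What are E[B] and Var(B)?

E[B] = 5.73, Var(B) = 646.854

E[B] = 2.7·E[Y] + 2.6·E[U] = 2.7·(-7.7) + 2.6·10.2 = 5.73.
Var(B) = a²·Var(Y) + b²·Var(U) + 2ab·covariance of Y and U with a = 2.7, b = 2.6.
= 2.7²·65 + 2.6²·69 + 2·2.7·2.6·(-20.9)
= 473.85 + 466.44 + (-293.436) = 646.854.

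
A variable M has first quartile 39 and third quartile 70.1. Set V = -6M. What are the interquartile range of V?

IQR of M = Q3 − Q1 = 70.1 − 39 = 31.1.
Under V = aM + b, IQR(V) = |a|·IQR(M) = |-6|·31.1 = 186.6 (shifts cancel; spread scales by |a|).

IQR(V) = 186.6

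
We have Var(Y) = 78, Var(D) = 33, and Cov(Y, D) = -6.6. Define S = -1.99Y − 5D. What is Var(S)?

Var(S) = 1002.5478

Var(S) = a²·Var(Y) + b²·Var(D) + 2ab·Cov(Y, D) with a = -1.99, b = -5.
= (-1.99)²·78 + (-5)²·33 + 2·(-1.99)·(-5)·(-6.6)
= 308.8878 + 825 + (-131.34) = 1002.5478.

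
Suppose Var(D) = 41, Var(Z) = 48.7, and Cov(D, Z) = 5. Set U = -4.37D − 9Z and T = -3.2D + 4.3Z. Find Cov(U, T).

By bilinearity, Cov(U, T) = ac·Var(D) + bd·Var(Z) + (ad+bc)·Cov(D, Z), with a=-4.37, b=-9, c=-3.2, d=4.3.
ac·Var(D) = (-4.37)·(-3.2)·41 = 573.344
bd·Var(Z) = (-9)·4.3·48.7 = -1884.69
(ad+bc)·Cov(D, Z) = (10.009)·5 = 50.045
Cov(U, T) = 573.344 + (-1884.69) + 50.045 = -1261.301.

Cov(U, T) = -1261.301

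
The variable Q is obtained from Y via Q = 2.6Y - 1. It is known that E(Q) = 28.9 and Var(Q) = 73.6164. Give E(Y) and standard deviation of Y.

From Q = 2.6Y - 1: E(Q) = a·E(Y) + b, so E(Y) = (E(Q) − b)/a = (28.9 − (-1))/2.6 = 11.5.
standard deviation of Q = √73.6164 = 8.58.
standard deviation of Q = |a|·standard deviation of Y, so standard deviation of Y = 8.58/|2.6| = 3.3.

E(Y) = 11.5, standard deviation of Y = 3.3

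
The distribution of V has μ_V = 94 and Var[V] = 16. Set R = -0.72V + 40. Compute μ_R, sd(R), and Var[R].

μ_R = -27.68, sd(R) = 2.88, Var[R] = 8.2944

R = -0.72V + 40 is linear with a = -0.72, b = 40.
μ_R = a·μ_V + b = (-0.72)·94 + 40 = -27.68.
sd(V) = √16 = 4.
sd(R) = |a|·sd(V) = |-0.72|·4 = 2.88.
Var[R] = a²·Var[V] = (-0.72)²·16 = 8.2944 (the additive constant 40 does not affect variance).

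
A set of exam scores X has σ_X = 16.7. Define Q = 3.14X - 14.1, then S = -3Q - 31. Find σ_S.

σ_S = 157.314

σ_Q = |3.14|·16.7 = 52.438.
σ_S = |-3|·52.438 = 157.314.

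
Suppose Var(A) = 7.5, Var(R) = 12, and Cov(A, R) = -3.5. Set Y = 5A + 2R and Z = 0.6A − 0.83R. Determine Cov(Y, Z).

By bilinearity, Cov(Y, Z) = ac·Var(A) + bd·Var(R) + (ad+bc)·Cov(A, R), with a=5, b=2, c=0.6, d=-0.83.
ac·Var(A) = 5·0.6·7.5 = 22.5
bd·Var(R) = 2·(-0.83)·12 = -19.92
(ad+bc)·Cov(A, R) = (-2.95)·(-3.5) = 10.325
Cov(Y, Z) = 22.5 + (-19.92) + 10.325 = 12.905.

Cov(Y, Z) = 12.905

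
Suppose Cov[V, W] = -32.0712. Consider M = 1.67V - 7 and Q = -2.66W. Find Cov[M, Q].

Cov[M, Q] = 142.46668464

Cov[M, Q] = a·c·Cov[V, W] = 1.67·(-2.66)·(-32.0712) = 142.46668464. Additive constants drop out.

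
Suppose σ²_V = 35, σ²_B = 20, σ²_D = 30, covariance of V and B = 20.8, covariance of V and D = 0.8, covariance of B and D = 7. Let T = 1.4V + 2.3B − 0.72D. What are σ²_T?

σ²_T = a²·σ²_V + b²·σ²_B + c²·σ²_D + 2ab·covariance of V and B + 2ac·covariance of V and D + 2bc·covariance of B and D, with a = 1.4, b = 2.3, c = -0.72.
= 68.6 + 105.8 + 15.552 + 133.952 + (-1.6128) + (-23.184)
= 299.1072.

σ²_T = 299.1072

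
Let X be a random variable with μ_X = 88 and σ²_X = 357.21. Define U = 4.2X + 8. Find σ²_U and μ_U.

σ²_U = 6301.1844, μ_U = 377.6

U = 4.2X + 8 is linear with a = 4.2, b = 8.
σ²_U = a²·σ²_X = 4.2²·357.21 = 6301.1844 (the additive constant 8 does not affect variance).
μ_U = a·μ_X + b = 4.2·88 + 8 = 377.6.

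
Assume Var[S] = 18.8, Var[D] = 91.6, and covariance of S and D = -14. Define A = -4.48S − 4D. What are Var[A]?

Var[A] = a²·Var[S] + b²·Var[D] + 2ab·covariance of S and D with a = -4.48, b = -4.
= (-4.48)²·18.8 + (-4)²·91.6 + 2·(-4.48)·(-4)·(-14)
= 377.32352 + 1465.6 + (-501.76) = 1341.16352.

Var[A] = 1341.16352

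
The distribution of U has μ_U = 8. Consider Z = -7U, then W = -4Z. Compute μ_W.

μ_Z = (-7)·8 = -56.
μ_W = (-4)·(-56) = 224.

μ_W = 224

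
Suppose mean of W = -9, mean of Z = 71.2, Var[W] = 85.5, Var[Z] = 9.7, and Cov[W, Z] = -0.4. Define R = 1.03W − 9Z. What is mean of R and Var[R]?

mean of R = 1.03·mean of W + (-9)·mean of Z = 1.03·(-9) + (-9)·71.2 = -650.07.
Var[R] = a²·Var[W] + b²·Var[Z] + 2ab·Cov[W, Z] with a = 1.03, b = -9.
= 1.03²·85.5 + (-9)²·9.7 + 2·1.03·(-9)·(-0.4)
= 90.70695 + 785.7 + 7.416 = 883.82295.

mean of R = -650.07, Var[R] = 883.82295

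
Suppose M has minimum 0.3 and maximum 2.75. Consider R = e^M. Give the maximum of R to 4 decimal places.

max(R) = 15.6426

e^M is increasing on this domain, so max(R) comes from max(M) = 2.75: max(R) = exp(2.75) ≈ 15.6426.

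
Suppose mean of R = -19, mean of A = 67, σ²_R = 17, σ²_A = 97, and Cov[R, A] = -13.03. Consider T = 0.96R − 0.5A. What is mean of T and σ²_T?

mean of T = -51.74, σ²_T = 52.426

mean of T = 0.96·mean of R + (-0.5)·mean of A = 0.96·(-19) + (-0.5)·67 = -51.74.
σ²_T = a²·σ²_R + b²·σ²_A + 2ab·Cov[R, A] with a = 0.96, b = -0.5.
= 0.96²·17 + (-0.5)²·97 + 2·0.96·(-0.5)·(-13.03)
= 15.6672 + 24.25 + 12.5088 = 52.426.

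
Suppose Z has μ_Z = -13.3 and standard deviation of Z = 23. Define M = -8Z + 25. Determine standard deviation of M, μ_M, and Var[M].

standard deviation of M = 184, μ_M = 131.4, Var[M] = 33856

M = -8Z + 25 is linear with a = -8, b = 25.
standard deviation of M = |a|·standard deviation of Z = |-8|·23 = 184.
μ_M = a·μ_Z + b = (-8)·(-13.3) + 25 = 131.4.
Var[Z] = 23² = 529.
Var[M] = a²·Var[Z] = (-8)²·529 = 33856 (the additive constant 25 does not affect variance).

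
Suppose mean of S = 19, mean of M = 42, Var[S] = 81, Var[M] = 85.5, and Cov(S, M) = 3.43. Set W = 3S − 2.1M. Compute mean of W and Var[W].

mean of W = 3·mean of S + (-2.1)·mean of M = 3·19 + (-2.1)·42 = -31.2.
Var[W] = a²·Var[S] + b²·Var[M] + 2ab·Cov(S, M) with a = 3, b = -2.1.
= 3²·81 + (-2.1)²·85.5 + 2·3·(-2.1)·3.43
= 729 + 377.055 + (-43.218) = 1062.837.

mean of W = -31.2, Var[W] = 1062.837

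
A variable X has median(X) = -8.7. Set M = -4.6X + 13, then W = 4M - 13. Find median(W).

median(W) = 199.08

median(M) = (-4.6)·(-8.7) + 13 = 53.02.
median(W) = 4·53.02 + (-13) = 199.08.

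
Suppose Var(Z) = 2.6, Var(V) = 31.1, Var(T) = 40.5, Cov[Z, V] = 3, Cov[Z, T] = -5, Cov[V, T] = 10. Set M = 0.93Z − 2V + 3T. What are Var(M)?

Var(M) = 332.08874

Var(M) = a²·Var(Z) + b²·Var(V) + c²·Var(T) + 2ab·Cov[Z, V] + 2ac·Cov[Z, T] + 2bc·Cov[V, T], with a = 0.93, b = -2, c = 3.
= 2.24874 + 124.4 + 364.5 + (-11.16) + (-27.9) + (-120)
= 332.08874.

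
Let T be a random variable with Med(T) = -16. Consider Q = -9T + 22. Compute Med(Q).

Med(Q) = 166

A linear map preserves order up to sign, so Med(Q) = a·Med(T) + b = (-9)·(-16) + 22 = 166.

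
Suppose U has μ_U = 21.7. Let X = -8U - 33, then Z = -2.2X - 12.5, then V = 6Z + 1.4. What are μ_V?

μ_V = 2653.52

μ_X = (-8)·21.7 + (-33) = -206.6.
μ_Z = (-2.2)·(-206.6) + (-12.5) = 442.02.
μ_V = 6·442.02 + 1.4 = 2653.52.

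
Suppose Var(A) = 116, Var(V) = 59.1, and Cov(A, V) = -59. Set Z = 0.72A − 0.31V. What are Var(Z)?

Var(Z) = 92.15151

Var(Z) = a²·Var(A) + b²·Var(V) + 2ab·Cov(A, V) with a = 0.72, b = -0.31.
= 0.72²·116 + (-0.31)²·59.1 + 2·0.72·(-0.31)·(-59)
= 60.1344 + 5.67951 + 26.3376 = 92.15151.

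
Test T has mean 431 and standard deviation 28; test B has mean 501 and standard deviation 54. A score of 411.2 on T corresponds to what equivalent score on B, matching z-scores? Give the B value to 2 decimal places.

z = (411.2 − 431)/28 ≈ -0.7071.
B = 501 + z·54 = 501 + (411.2 − 431)·54/28 ≈ 462.81.

B = 462.81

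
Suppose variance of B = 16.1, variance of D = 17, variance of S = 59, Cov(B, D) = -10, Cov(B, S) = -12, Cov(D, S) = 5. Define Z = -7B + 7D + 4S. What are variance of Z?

variance of Z = 4497.9

variance of Z = a²·variance of B + b²·variance of D + c²·variance of S + 2ab·Cov(B, D) + 2ac·Cov(B, S) + 2bc·Cov(D, S), with a = -7, b = 7, c = 4.
= 788.9 + 833 + 944 + 980 + 672 + 280
= 4497.9.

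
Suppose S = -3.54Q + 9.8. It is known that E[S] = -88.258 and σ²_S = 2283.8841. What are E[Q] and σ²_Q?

From S = -3.54Q + 9.8: E[S] = a·E[Q] + b, so E[Q] = (E[S] − b)/a = (-88.258 − 9.8)/(-3.54) = 27.7.
σ²_S = a²·σ²_Q, so σ²_Q = 2283.8841/(-3.54)² = 182.25.

E[Q] = 27.7, σ²_Q = 182.25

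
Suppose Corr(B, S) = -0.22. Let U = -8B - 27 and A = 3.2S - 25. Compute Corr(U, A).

Linear rescalings preserve |correlation|; the slopes -8 and 3.2 have opposite signs, so the correlation flips sign: Corr(U, A) = −Corr(B, S) = 0.22.

Corr(U, A) = 0.22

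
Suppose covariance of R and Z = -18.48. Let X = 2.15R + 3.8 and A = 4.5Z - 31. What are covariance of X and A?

covariance of X and A = a·c·covariance of R and Z = 2.15·4.5·(-18.48) = -178.794. Additive constants drop out.

covariance of X and A = -178.794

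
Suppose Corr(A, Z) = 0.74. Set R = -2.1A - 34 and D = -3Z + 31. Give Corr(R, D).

Corr(R, D) = 0.74

Linear rescalings preserve correlation up to sign; here the slopes -2.1 and -3 have the same sign, so Corr(R, D) = Corr(A, Z) = 0.74.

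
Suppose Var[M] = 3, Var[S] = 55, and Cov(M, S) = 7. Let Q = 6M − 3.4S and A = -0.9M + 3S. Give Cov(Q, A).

Cov(Q, A) = -429.78

By bilinearity, Cov(Q, A) = ac·Var[M] + bd·Var[S] + (ad+bc)·Cov(M, S), with a=6, b=-3.4, c=-0.9, d=3.
ac·Var[M] = 6·(-0.9)·3 = -16.2
bd·Var[S] = (-3.4)·3·55 = -561
(ad+bc)·Cov(M, S) = (21.06)·7 = 147.42
Cov(Q, A) = -16.2 + (-561) + 147.42 = -429.78.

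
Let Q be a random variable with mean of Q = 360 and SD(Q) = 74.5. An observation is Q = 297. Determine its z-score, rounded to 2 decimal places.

z = (Q − mean of Q) / SD(Q) = (297 − 360) / 74.5 ≈ -0.85.

z = -0.85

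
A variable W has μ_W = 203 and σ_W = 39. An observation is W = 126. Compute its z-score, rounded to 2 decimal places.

z = (W − μ_W) / σ_W = (126 − 203) / 39 ≈ -1.97.

z = -1.97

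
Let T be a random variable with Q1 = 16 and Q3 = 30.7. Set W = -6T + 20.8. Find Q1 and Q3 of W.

a = -6 < 0 reverses order: Q1(W) comes from Q3(T), Q3(W) from Q1(T).
Q1(W) = (-6)·30.7 + 20.8 = -163.4; Q3(W) = (-6)·16 + 20.8 = -75.2.

Q1(W) = -163.4, Q3(W) = -75.2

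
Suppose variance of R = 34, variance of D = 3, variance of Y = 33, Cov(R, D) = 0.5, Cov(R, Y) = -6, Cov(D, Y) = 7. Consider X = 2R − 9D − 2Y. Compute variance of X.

variance of X = a²·variance of R + b²·variance of D + c²·variance of Y + 2ab·Cov(R, D) + 2ac·Cov(R, Y) + 2bc·Cov(D, Y), with a = 2, b = -9, c = -2.
= 136 + 243 + 132 + (-18) + 48 + 252
= 793.

variance of X = 793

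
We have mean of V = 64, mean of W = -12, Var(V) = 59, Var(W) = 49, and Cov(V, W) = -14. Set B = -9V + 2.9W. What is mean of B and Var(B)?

mean of B = (-9)·mean of V + 2.9·mean of W = (-9)·64 + 2.9·(-12) = -610.8.
Var(B) = a²·Var(V) + b²·Var(W) + 2ab·Cov(V, W) with a = -9, b = 2.9.
= (-9)²·59 + 2.9²·49 + 2·(-9)·2.9·(-14)
= 4779 + 412.09 + 730.8 = 5921.89.

mean of B = -610.8, Var(B) = 5921.89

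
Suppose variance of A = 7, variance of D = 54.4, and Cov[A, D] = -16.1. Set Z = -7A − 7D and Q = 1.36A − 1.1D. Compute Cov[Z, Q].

Cov[Z, Q] = 381.542

By bilinearity, Cov[Z, Q] = ac·variance of A + bd·variance of D + (ad+bc)·Cov[A, D], with a=-7, b=-7, c=1.36, d=-1.1.
ac·variance of A = (-7)·1.36·7 = -66.64
bd·variance of D = (-7)·(-1.1)·54.4 = 418.88
(ad+bc)·Cov[A, D] = (-1.82)·(-16.1) = 29.302
Cov[Z, Q] = -66.64 + 418.88 + 29.302 = 381.542.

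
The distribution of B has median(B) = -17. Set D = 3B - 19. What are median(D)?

median(D) = -70

A linear map preserves order up to sign, so median(D) = a·median(B) + b = 3·(-17) + (-19) = -70.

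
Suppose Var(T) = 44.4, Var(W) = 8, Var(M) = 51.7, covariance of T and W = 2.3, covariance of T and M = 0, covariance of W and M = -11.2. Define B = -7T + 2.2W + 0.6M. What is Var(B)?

Var(B) = 2132.524

Var(B) = a²·Var(T) + b²·Var(W) + c²·Var(M) + 2ab·covariance of T and W + 2ac·covariance of T and M + 2bc·covariance of W and M, with a = -7, b = 2.2, c = 0.6.
= 2175.6 + 38.72 + 18.612 + (-70.84) + 0 + (-29.568)
= 2132.524.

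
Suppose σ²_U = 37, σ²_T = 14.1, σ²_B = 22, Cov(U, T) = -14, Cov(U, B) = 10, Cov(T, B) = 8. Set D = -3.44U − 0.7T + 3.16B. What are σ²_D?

σ²_D = a²·σ²_U + b²·σ²_T + c²·σ²_B + 2ab·Cov(U, T) + 2ac·Cov(U, B) + 2bc·Cov(T, B), with a = -3.44, b = -0.7, c = 3.16.
= 437.8432 + 6.909 + 219.6832 + (-67.424) + (-217.408) + (-35.392)
= 344.2114.

σ²_D = 344.2114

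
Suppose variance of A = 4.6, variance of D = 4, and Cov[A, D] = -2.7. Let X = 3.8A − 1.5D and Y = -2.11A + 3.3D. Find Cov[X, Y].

Cov[X, Y] = -99.0863

By bilinearity, Cov[X, Y] = ac·variance of A + bd·variance of D + (ad+bc)·Cov[A, D], with a=3.8, b=-1.5, c=-2.11, d=3.3.
ac·variance of A = 3.8·(-2.11)·4.6 = -36.8828
bd·variance of D = (-1.5)·3.3·4 = -19.8
(ad+bc)·Cov[A, D] = (15.705)·(-2.7) = -42.4035
Cov[X, Y] = -36.8828 + (-19.8) + (-42.4035) = -99.0863.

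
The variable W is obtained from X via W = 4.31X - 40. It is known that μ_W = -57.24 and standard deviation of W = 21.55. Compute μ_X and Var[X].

μ_X = -4, Var[X] = 25

From W = 4.31X - 40: μ_W = a·μ_X + b, so μ_X = (μ_W − b)/a = (-57.24 − (-40))/4.31 = -4.
Var[W] = 21.55² = 464.4025.
Var[W] = a²·Var[X], so Var[X] = 464.4025/4.31² = 25.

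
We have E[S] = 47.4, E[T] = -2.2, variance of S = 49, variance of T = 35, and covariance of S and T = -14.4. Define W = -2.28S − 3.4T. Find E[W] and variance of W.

E[W] = (-2.28)·E[S] + (-3.4)·E[T] = (-2.28)·47.4 + (-3.4)·(-2.2) = -100.592.
variance of W = a²·variance of S + b²·variance of T + 2ab·covariance of S and T with a = -2.28, b = -3.4.
= (-2.28)²·49 + (-3.4)²·35 + 2·(-2.28)·(-3.4)·(-14.4)
= 254.7216 + 404.6 + (-223.2576) = 436.064.

E[W] = -100.592, variance of W = 436.064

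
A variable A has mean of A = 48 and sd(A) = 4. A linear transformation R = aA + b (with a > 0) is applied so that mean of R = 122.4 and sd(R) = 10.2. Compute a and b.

a = 2.55, b = 0

sd(R) = a·sd(A) (a > 0), so a = 10.2/4 = 2.55.
mean of R = a·mean of A + b, so b = 122.4 − 2.55·48 = 0.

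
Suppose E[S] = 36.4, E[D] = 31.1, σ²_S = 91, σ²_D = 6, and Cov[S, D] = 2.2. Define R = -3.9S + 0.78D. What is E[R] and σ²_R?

E[R] = (-3.9)·E[S] + 0.78·E[D] = (-3.9)·36.4 + 0.78·31.1 = -117.702.
σ²_R = a²·σ²_S + b²·σ²_D + 2ab·Cov[S, D] with a = -3.9, b = 0.78.
= (-3.9)²·91 + 0.78²·6 + 2·(-3.9)·0.78·2.2
= 1384.11 + 3.6504 + (-13.3848) = 1374.3756.

E[R] = -117.702, σ²_R = 1374.3756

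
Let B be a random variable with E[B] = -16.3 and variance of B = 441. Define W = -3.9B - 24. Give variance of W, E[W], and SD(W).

variance of W = 6707.61, E[W] = 39.57, SD(W) = 81.9

W = -3.9B - 24 is linear with a = -3.9, b = -24.
variance of W = a²·variance of B = (-3.9)²·441 = 6707.61 (the additive constant -24 does not affect variance).
E[W] = a·E[B] + b = (-3.9)·(-16.3) + (-24) = 39.57.
SD(B) = √441 = 21.
SD(W) = |a|·SD(B) = |-3.9|·21 = 81.9.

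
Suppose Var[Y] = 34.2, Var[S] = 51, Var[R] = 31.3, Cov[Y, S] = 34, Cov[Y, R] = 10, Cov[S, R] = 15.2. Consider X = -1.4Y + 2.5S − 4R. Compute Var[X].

Var[X] = 456.582

Var[X] = a²·Var[Y] + b²·Var[S] + c²·Var[R] + 2ab·Cov[Y, S] + 2ac·Cov[Y, R] + 2bc·Cov[S, R], with a = -1.4, b = 2.5, c = -4.
= 67.032 + 318.75 + 500.8 + (-238) + 112 + (-304)
= 456.582.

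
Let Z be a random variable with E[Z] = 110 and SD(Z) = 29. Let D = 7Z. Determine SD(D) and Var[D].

SD(D) = 203, Var[D] = 41209

D = 7Z is linear with a = 7, b = 0.
SD(D) = |a|·SD(Z) = |7|·29 = 203.
Var[Z] = 29² = 841.
Var[D] = a²·Var[Z] = 7²·841 = 41209.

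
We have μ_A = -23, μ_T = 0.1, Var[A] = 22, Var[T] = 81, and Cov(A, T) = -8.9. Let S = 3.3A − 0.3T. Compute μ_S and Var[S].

μ_S = -75.93, Var[S] = 264.492

μ_S = 3.3·μ_A + (-0.3)·μ_T = 3.3·(-23) + (-0.3)·0.1 = -75.93.
Var[S] = a²·Var[A] + b²·Var[T] + 2ab·Cov(A, T) with a = 3.3, b = -0.3.
= 3.3²·22 + (-0.3)²·81 + 2·3.3·(-0.3)·(-8.9)
= 239.58 + 7.29 + 17.622 = 264.492.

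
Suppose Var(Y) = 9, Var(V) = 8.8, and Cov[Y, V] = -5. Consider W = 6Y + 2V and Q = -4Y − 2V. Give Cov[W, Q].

By bilinearity, Cov[W, Q] = ac·Var(Y) + bd·Var(V) + (ad+bc)·Cov[Y, V], with a=6, b=2, c=-4, d=-2.
ac·Var(Y) = 6·(-4)·9 = -216
bd·Var(V) = 2·(-2)·8.8 = -35.2
(ad+bc)·Cov[Y, V] = (-20)·(-5) = 100
Cov[W, Q] = -216 + (-35.2) + 100 = -151.2.

Cov[W, Q] = -151.2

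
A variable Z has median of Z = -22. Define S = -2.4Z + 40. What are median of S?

median of S = 92.8

A linear map preserves order up to sign, so median of S = a·median of Z + b = (-2.4)·(-22) + 40 = 92.8.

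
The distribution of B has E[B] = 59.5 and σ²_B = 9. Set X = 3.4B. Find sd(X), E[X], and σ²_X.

X = 3.4B is linear with a = 3.4, b = 0.
sd(B) = √9 = 3.
sd(X) = |a|·sd(B) = |3.4|·3 = 10.2.
E[X] = a·E[B] + b = 3.4·59.5 = 202.3.
σ²_X = a²·σ²_B = 3.4²·9 = 104.04.

sd(X) = 10.2, E[X] = 202.3, σ²_X = 104.04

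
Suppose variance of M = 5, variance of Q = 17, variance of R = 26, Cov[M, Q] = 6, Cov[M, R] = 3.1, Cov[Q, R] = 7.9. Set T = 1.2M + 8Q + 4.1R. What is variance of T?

variance of T = a²·variance of M + b²·variance of Q + c²·variance of R + 2ab·Cov[M, Q] + 2ac·Cov[M, R] + 2bc·Cov[Q, R], with a = 1.2, b = 8, c = 4.1.
= 7.2 + 1088 + 437.06 + 115.2 + 30.504 + 518.24
= 2196.204.

variance of T = 2196.204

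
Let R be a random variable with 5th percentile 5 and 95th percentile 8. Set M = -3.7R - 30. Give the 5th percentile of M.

Since a = -3.7 < 0 the transformation is decreasing, reversing order: the 5th percentile of M corresponds to the 95th percentile of R.
So P_{5}(M) = a·P_{95}(R) + b = (-3.7)·8 + (-30) = -59.6.

5th percentile of M = -59.6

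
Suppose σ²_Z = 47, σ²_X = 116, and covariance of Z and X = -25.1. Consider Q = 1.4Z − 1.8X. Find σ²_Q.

σ²_Q = a²·σ²_Z + b²·σ²_X + 2ab·covariance of Z and X with a = 1.4, b = -1.8.
= 1.4²·47 + (-1.8)²·116 + 2·1.4·(-1.8)·(-25.1)
= 92.12 + 375.84 + 126.504 = 594.464.

σ²_Q = 594.464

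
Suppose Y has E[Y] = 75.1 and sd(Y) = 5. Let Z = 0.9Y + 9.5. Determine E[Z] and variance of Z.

E[Z] = 77.09, variance of Z = 20.25

Z = 0.9Y + 9.5 is linear with a = 0.9, b = 9.5.
E[Z] = a·E[Y] + b = 0.9·75.1 + 9.5 = 77.09.
variance of Y = 5² = 25.
variance of Z = a²·variance of Y = 0.9²·25 = 20.25 (the additive constant 9.5 does not affect variance).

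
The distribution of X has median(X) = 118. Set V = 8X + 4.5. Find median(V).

A linear map preserves order up to sign, so median(V) = a·median(X) + b = 8·118 + 4.5 = 948.5.

median(V) = 948.5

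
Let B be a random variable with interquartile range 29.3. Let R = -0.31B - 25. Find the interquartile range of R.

IQR(R) = 9.083

Under R = aB + b, IQR(R) = |a|·IQR(B) = |-0.31|·29.3 = 9.083 (shifts cancel; spread scales by |a|).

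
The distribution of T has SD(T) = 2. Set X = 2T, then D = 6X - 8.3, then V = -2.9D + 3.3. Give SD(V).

SD(V) = 69.6

SD(X) = |2|·2 = 4.
SD(D) = |6|·4 = 24.
SD(V) = |-2.9|·24 = 69.6.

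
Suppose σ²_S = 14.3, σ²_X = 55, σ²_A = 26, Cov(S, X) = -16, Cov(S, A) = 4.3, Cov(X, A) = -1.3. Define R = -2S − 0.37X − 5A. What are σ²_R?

σ²_R = 772.2395

σ²_R = a²·σ²_S + b²·σ²_X + c²·σ²_A + 2ab·Cov(S, X) + 2ac·Cov(S, A) + 2bc·Cov(X, A), with a = -2, b = -0.37, c = -5.
= 57.2 + 7.5295 + 650 + (-23.68) + 86 + (-4.81)
= 772.2395.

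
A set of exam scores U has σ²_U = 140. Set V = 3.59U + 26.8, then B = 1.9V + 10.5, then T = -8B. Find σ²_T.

σ²_V = 3.59²·140 = 1804.334.
σ²_B = 1.9²·1804.334 = 6513.64574.
σ²_T = (-8)²·6513.64574 = 416873.32736.

σ²_T = 416873.32736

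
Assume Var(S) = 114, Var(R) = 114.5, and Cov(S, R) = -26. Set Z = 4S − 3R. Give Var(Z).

Var(Z) = a²·Var(S) + b²·Var(R) + 2ab·Cov(S, R) with a = 4, b = -3.
= 4²·114 + (-3)²·114.5 + 2·4·(-3)·(-26)
= 1824 + 1030.5 + 624 = 3478.5.

Var(Z) = 3478.5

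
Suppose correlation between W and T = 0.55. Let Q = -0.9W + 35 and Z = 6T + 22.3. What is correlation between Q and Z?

correlation between Q and Z = -0.55

Linear rescalings preserve |correlation|; the slopes -0.9 and 6 have opposite signs, so the correlation flips sign: correlation between Q and Z = −correlation between W and T = -0.55.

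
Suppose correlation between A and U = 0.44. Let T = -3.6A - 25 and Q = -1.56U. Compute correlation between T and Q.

Linear rescalings preserve correlation up to sign; here the slopes -3.6 and -1.56 have the same sign, so correlation between T and Q = correlation between A and U = 0.44.

correlation between T and Q = 0.44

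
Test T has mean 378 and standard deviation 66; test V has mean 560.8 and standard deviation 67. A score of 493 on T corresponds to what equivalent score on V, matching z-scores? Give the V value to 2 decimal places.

V = 677.54

z = (493 − 378)/66 ≈ 1.7424.
V = 560.8 + z·67 = 560.8 + (493 − 378)·67/66 ≈ 677.54.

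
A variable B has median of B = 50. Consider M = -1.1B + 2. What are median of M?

median of M = -53

A linear map preserves order up to sign, so median of M = a·median of B + b = (-1.1)·50 + 2 = -53.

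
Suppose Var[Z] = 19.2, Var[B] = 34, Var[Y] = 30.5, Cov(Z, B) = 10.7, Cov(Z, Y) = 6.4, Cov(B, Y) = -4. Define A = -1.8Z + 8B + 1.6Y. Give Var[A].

Var[A] = 1868.864

Var[A] = a²·Var[Z] + b²·Var[B] + c²·Var[Y] + 2ab·Cov(Z, B) + 2ac·Cov(Z, Y) + 2bc·Cov(B, Y), with a = -1.8, b = 8, c = 1.6.
= 62.208 + 2176 + 78.08 + (-308.16) + (-36.864) + (-102.4)
= 1868.864.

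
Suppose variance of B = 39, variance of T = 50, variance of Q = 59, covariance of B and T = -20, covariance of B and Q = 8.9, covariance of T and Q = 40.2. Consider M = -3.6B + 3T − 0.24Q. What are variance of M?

variance of M = a²·variance of B + b²·variance of T + c²·variance of Q + 2ab·covariance of B and T + 2ac·covariance of B and Q + 2bc·covariance of T and Q, with a = -3.6, b = 3, c = -0.24.
= 505.44 + 450 + 3.3984 + 432 + 15.3792 + (-57.888)
= 1348.3296.

variance of M = 1348.3296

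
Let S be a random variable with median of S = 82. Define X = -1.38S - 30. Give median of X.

median of X = -143.16

A linear map preserves order up to sign, so median of X = a·median of S + b = (-1.38)·82 + (-30) = -143.16.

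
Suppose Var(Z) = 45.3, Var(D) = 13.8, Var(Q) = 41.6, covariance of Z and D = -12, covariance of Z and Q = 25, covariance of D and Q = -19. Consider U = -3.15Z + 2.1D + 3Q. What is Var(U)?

Var(U) = a²·Var(Z) + b²·Var(D) + c²·Var(Q) + 2ab·covariance of Z and D + 2ac·covariance of Z and Q + 2bc·covariance of D and Q, with a = -3.15, b = 2.1, c = 3.
= 449.48925 + 60.858 + 374.4 + 158.76 + (-472.5) + (-239.4)
= 331.60725.

Var(U) = 331.60725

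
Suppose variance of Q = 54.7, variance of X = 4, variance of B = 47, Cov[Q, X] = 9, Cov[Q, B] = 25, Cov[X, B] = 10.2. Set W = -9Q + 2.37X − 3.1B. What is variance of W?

variance of W = a²·variance of Q + b²·variance of X + c²·variance of B + 2ab·Cov[Q, X] + 2ac·Cov[Q, B] + 2bc·Cov[X, B], with a = -9, b = 2.37, c = -3.1.
= 4430.7 + 22.4676 + 451.67 + (-383.94) + 1395 + (-149.8788)
= 5766.0188.

variance of W = 5766.0188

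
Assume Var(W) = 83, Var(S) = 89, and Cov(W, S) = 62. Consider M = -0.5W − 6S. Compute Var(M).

Var(M) = 3596.75

Var(M) = a²·Var(W) + b²·Var(S) + 2ab·Cov(W, S) with a = -0.5, b = -6.
= (-0.5)²·83 + (-6)²·89 + 2·(-0.5)·(-6)·62
= 20.75 + 3204 + 372 = 3596.75.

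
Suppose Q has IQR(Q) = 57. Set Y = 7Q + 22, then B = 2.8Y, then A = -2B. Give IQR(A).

IQR(Y) = |7|·57 = 399.
IQR(B) = |2.8|·399 = 1117.2.
IQR(A) = |-2|·1117.2 = 2234.4.

IQR(A) = 2234.4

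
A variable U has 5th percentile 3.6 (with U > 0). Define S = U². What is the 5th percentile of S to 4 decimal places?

5th percentile of S = 12.96

U² is increasing, so P_{5}(S) = g(P_{5}(U)) = 12.96.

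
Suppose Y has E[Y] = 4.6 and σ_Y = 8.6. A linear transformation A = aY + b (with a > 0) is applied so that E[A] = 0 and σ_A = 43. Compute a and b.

σ_A = a·σ_Y (a > 0), so a = 43/8.6 = 5.
E[A] = a·E[Y] + b, so b = 0 − 5·4.6 = -23.

a = 5, b = -23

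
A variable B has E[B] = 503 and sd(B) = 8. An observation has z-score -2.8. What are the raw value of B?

B = 480.6

B = E[B] + z·sd(B) = 503 + (-2.8)·8 = 480.6.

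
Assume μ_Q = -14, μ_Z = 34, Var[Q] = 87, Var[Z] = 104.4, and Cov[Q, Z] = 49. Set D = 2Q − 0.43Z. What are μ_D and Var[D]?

μ_D = 2·μ_Q + (-0.43)·μ_Z = 2·(-14) + (-0.43)·34 = -42.62.
Var[D] = a²·Var[Q] + b²·Var[Z] + 2ab·Cov[Q, Z] with a = 2, b = -0.43.
= 2²·87 + (-0.43)²·104.4 + 2·2·(-0.43)·49
= 348 + 19.30356 + (-84.28) = 283.02356.

μ_D = -42.62, Var[D] = 283.02356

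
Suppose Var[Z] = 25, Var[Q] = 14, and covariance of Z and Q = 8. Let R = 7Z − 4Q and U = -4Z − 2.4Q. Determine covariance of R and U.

By bilinearity, covariance of R and U = ac·Var[Z] + bd·Var[Q] + (ad+bc)·covariance of Z and Q, with a=7, b=-4, c=-4, d=-2.4.
ac·Var[Z] = 7·(-4)·25 = -700
bd·Var[Q] = (-4)·(-2.4)·14 = 134.4
(ad+bc)·covariance of Z and Q = (-0.8)·8 = -6.4
covariance of R and U = -700 + 134.4 + (-6.4) = -572.

covariance of R and U = -572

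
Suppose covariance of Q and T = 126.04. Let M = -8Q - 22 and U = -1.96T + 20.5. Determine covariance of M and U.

covariance of M and U = 1976.3072

covariance of M and U = a·c·covariance of Q and T = (-8)·(-1.96)·126.04 = 1976.3072. Additive constants drop out.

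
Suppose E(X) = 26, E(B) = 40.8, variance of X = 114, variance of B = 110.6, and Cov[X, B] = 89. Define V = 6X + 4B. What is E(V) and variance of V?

E(V) = 6·E(X) + 4·E(B) = 6·26 + 4·40.8 = 319.2.
variance of V = a²·variance of X + b²·variance of B + 2ab·Cov[X, B] with a = 6, b = 4.
= 6²·114 + 4²·110.6 + 2·6·4·89
= 4104 + 1769.6 + 4272 = 10145.6.

E(V) = 319.2, variance of V = 10145.6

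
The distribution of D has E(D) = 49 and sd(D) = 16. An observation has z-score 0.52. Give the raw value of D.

D = E(D) + z·sd(D) = 49 + 0.52·16 = 57.32.

D = 57.32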